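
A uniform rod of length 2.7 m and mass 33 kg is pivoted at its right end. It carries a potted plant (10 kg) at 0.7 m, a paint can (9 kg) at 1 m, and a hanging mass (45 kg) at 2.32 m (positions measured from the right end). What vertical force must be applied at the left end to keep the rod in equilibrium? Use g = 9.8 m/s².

F ≈ 599 N

Choose the right end as the axis so the unknown pivot reaction has zero arm there.
Beam weight: 33 × 9.8 = 323.4 N down at 1.35 m → arm 1.35 m, τ = 323.4 × 1.35 = 436.6 N·m counterclockwise.
Potted plant: 10 × 9.8 = 98 N down at 0.7 m → arm 0.7 m, τ = 98 × 0.7 = 68.6 N·m counterclockwise.
Paint can: 9 × 9.8 = 88.2 N down at 1 m → arm 1 m, τ = 88.2 × 1 = 88.2 N·m counterclockwise.
Hanging mass: 45 × 9.8 = 441 N down at 2.32 m → arm 2.32 m, τ = 441 × 2.32 = 1023 N·m counterclockwise.
Net moment of the loads = 1616 N·m counterclockwise.
The upward force F acts at the left end, arm 2.7 m, giving F × 2.7 clockwise.
For rotational equilibrium, F × 2.7 = 1616, so F = 1616 / 2.7 = 599 N.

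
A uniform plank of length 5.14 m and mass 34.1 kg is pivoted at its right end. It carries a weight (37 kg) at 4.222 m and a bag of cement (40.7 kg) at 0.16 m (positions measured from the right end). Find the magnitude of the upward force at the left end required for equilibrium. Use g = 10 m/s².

F ≈ 487 N

About the right end:
Beam weight: 34.1 × 10 = 341 N down at 2.57 m → arm 2.57 m, τ = 341 × 2.57 = 876.4 N·m counterclockwise.
Weight: 37 × 10 = 370 N down at 4.222 m → arm 4.222 m, τ = 370 × 4.222 = 1562 N·m counterclockwise.
Bag of cement: 40.7 × 10 = 407 N down at 0.16 m → arm 0.16 m, τ = 407 × 0.16 = 65.12 N·m counterclockwise.
Net moment of the loads = 2504 N·m counterclockwise.
The upward force F acts at the left end, arm 5.14 m, giving F × 5.14 clockwise.
Στ = 0 ⇒ F × 5.14 = 2504 ⇒ F = 2504 / 5.14 = 487 N.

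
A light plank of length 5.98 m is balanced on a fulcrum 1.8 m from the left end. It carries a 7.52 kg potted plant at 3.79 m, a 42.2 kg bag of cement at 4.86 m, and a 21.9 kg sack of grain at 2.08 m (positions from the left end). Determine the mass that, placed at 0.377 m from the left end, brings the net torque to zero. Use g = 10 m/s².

Sum moments about the fulcrum (at 1.8 m from the left end) (the support reaction has zero arm there).
Potted plant: 7.52 × 10 = 75.2 N down at 3.79 m → arm 1.99 m, τ = 75.2 × 1.99 = 149.6 N·m clockwise.
Bag of cement: 42.2 × 10 = 422 N down at 4.86 m → arm 3.06 m, τ = 422 × 3.06 = 1291 N·m clockwise.
Sack of grain: 21.9 × 10 = 219 N down at 2.08 m → arm 0.28 m, τ = 219 × 0.28 = 61.32 N·m clockwise.
Net moment of known loads = 1502 N·m clockwise.
An unknown mass m at 0.377 m has arm 1.423 m; its moment is m·g·1.423 counterclockwise.
For rotational equilibrium, m × 10 × 1.423 = 1502, so m = 1502 / (10 × 1.423) = 106 kg.

m ≈ 106 kg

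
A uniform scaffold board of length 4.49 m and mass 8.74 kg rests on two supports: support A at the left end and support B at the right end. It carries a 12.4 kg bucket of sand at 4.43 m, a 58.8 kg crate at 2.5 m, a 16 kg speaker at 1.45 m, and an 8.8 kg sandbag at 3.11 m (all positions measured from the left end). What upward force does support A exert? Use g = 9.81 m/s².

R_A ≈ 433 N

Sum moments about support B (its reaction then has zero moment arm).
Beam weight: 8.74 × 9.81 = 85.74 N down at 2.245 m → arm 2.245 m, τ = 85.74 × 2.245 = 192.5 N·m counterclockwise.
Bucket of sand: 12.4 × 9.81 = 121.6 N down at 4.43 m → arm 0.06 m, τ = 121.6 × 0.06 = 7.296 N·m counterclockwise.
Crate: 58.8 × 9.81 = 576.8 N down at 2.5 m → arm 1.99 m, τ = 576.8 × 1.99 = 1148 N·m counterclockwise.
Speaker: 16 × 9.81 = 157 N down at 1.45 m → arm 3.04 m, τ = 157 × 3.04 = 477.3 N·m counterclockwise.
Sandbag: 8.8 × 9.81 = 86.33 N down at 3.11 m → arm 1.38 m, τ = 86.33 × 1.38 = 119.1 N·m counterclockwise.
Net load moment about support B = 1944 N·m counterclockwise.
Reaction R at support A is upward at 0 m, arm 4.49 m → moment R × 4.49 clockwise.
Στ = 0 ⇒ R × 4.49 = 1944 ⇒ R = 433 N.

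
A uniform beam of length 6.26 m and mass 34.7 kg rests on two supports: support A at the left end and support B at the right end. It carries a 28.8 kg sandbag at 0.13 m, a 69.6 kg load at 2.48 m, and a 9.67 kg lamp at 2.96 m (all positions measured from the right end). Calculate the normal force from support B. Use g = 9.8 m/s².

R_B ≈ 908 N

Choose support A as the axis so its reaction then has zero moment arm.
Beam weight: 34.7 × 9.8 = 340.1 N down at 3.13 m → arm 3.13 m, τ = 340.1 × 3.13 = 1065 N·m clockwise.
Sandbag: 28.8 × 9.8 = 282.2 N down at 0.13 m → arm 6.13 m, τ = 282.2 × 6.13 = 1730 N·m clockwise.
Load: 69.6 × 9.8 = 682.1 N down at 2.48 m → arm 3.78 m, τ = 682.1 × 3.78 = 2578 N·m clockwise.
Lamp: 9.67 × 9.8 = 94.77 N down at 2.96 m → arm 3.3 m, τ = 94.77 × 3.3 = 312.7 N·m clockwise.
Net load moment about support A = 5686 N·m clockwise.
Reaction R at support B is upward at 0 m, arm 6.26 m → moment R × 6.26 counterclockwise.
Στ = 0 ⇒ R × 6.26 = 5686 ⇒ R = 908 N.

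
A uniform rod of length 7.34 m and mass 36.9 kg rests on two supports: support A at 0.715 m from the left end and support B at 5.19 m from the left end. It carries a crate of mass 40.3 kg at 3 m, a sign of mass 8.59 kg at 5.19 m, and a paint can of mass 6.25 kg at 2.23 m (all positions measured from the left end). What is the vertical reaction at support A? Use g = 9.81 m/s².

Choose support B as the axis so its reaction then has zero moment arm.
Beam weight: 36.9 × 9.81 = 362 N down at 3.67 m → arm 1.52 m, τ = 362 × 1.52 = 550.2 N·m counterclockwise.
Crate: 40.3 × 9.81 = 395.3 N down at 3 m → arm 2.19 m, τ = 395.3 × 2.19 = 865.7 N·m counterclockwise.
Sign: acts at the support B, moment arm 0 → no torque.
Paint can: 6.25 × 9.81 = 61.31 N down at 2.23 m → arm 2.96 m, τ = 61.31 × 2.96 = 181.5 N·m counterclockwise.
Net load moment about support B = 1597 N·m counterclockwise.
Reaction R at support A is upward at 0.715 m, arm 4.475 m → moment R × 4.475 clockwise.
Balancing moments: R × 4.475 = 1597, giving R = 357 N.

R_A ≈ 357 N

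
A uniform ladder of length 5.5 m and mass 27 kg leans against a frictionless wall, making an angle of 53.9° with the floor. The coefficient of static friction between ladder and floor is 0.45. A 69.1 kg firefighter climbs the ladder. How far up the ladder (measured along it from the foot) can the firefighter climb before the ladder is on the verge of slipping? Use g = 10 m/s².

Choose the foot of the ladder as the axis so the floor normal and friction both act there and drop out.
Ladder weight 27×10 = 270 N acts at 2.75 m along the ladder; its horizontal arm is 2.75·cos53.9° = 1.62 m → τ = 437.4 N·m clockwise.
Firefighter weight 69.1×10 = 691 N at distance d → arm d·cos53.9° → τ = 691·d·0.5892 clockwise.
Wall normal N at the top has arm L sinθ = 4.444 m counterclockwise, so Στ = 0 gives N·4.444 = 437.4 + 407.1·d.
ΣFy = 0 ⇒ N_floor = 961 N, so the maximum friction is μ_s·N_floor = 0.45×961 = 432.4 N. ΣFx = 0 ⇒ N_wall = f, so at the slipping point N = 432.4 N.
Substituting: 432.4×4.444 = 437.4 + 407.1·d ⇒ d = (1922 − 437.4) / 407.1 = 3.65 m.

d ≈ 3.65 m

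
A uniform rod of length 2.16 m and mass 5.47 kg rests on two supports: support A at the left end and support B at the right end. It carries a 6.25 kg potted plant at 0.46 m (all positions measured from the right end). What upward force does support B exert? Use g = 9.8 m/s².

R_B ≈ 75 N

About support A:
Beam weight: 5.47 × 9.8 = 53.61 N down at 1.08 m → arm 1.08 m, τ = 53.61 × 1.08 = 57.9 N·m clockwise.
Potted plant: 6.25 × 9.8 = 61.25 N down at 0.46 m → arm 1.7 m, τ = 61.25 × 1.7 = 104.1 N·m clockwise.
Net load moment about support A = 162 N·m clockwise.
Reaction R at support B is upward at 0 m, arm 2.16 m → moment R × 2.16 counterclockwise.
Setting net torque to zero: R × 2.16 = 162 → R = 75 N.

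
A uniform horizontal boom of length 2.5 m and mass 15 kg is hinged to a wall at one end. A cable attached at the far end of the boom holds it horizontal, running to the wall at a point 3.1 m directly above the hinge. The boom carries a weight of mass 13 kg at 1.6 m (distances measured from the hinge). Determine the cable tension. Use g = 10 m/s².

T ≈ 203 N

Taking torques about the hinge:
Beam weight: 15 × 10 = 150 N down at 1.25 m → arm 1.25 m, τ = 150 × 1.25 = 187.5 N·m clockwise.
Weight: 13 × 10 = 130 N down at 1.6 m → arm 1.6 m, τ = 130 × 1.6 = 208 N·m clockwise.
Total clockwise load moment = 395.5 N·m.
The cable tension T acts at 2.5 m; only its component perpendicular to the boom, T sinθ, produces torque. sinθ = h/√(h²+d²) = 3.1/√(3.1²+2.5²) = 0.7784.
For rotational equilibrium, T × 2.5 × 0.7784 = 395.5, so T = 395.5 / 1.946 = 203 N.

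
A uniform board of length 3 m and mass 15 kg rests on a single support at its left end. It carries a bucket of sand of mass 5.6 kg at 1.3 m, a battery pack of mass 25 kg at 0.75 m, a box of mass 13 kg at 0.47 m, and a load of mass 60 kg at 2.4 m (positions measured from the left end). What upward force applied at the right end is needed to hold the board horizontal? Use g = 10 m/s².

Taking torques about the left end:
Beam weight: 15 × 10 = 150 N down at 1.5 m → arm 1.5 m, τ = 150 × 1.5 = 225 N·m clockwise.
Bucket of sand: 5.6 × 10 = 56 N down at 1.3 m → arm 1.3 m, τ = 56 × 1.3 = 72.8 N·m clockwise.
Battery pack: 25 × 10 = 250 N down at 0.75 m → arm 0.75 m, τ = 250 × 0.75 = 187.5 N·m clockwise.
Box: 13 × 10 = 130 N down at 0.47 m → arm 0.47 m, τ = 130 × 0.47 = 61.1 N·m clockwise.
Load: 60 × 10 = 600 N down at 2.4 m → arm 2.4 m, τ = 600 × 2.4 = 1440 N·m clockwise.
Net moment of the loads = 1986 N·m clockwise.
The upward force F acts at the right end, arm 3 m, giving F × 3 counterclockwise.
Setting net torque to zero: F × 3 = 1986 → F = 1986 / 3 = 662 N.

F ≈ 662 N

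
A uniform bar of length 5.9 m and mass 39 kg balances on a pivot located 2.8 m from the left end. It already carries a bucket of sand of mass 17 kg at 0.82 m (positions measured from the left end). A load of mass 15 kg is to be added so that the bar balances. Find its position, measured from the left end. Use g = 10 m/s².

x ≈ 4.65 m from the left end

Take moments about the pivot (at 2.8 m from the left end).
Beam weight: 39 × 10 = 390 N down at 2.95 m → arm 0.15 m, τ = 390 × 0.15 = 58.5 N·m clockwise.
Bucket of sand: 17 × 10 = 170 N down at 0.82 m → arm 1.98 m, τ = 170 × 1.98 = 336.6 N·m counterclockwise.
Net moment of existing loads = 278.1 N·m counterclockwise.
The load weighs 15 × 10 = 150 N and must supply an equal clockwise moment, so its lever arm about the pivot is 278.1 / 150 = 1.85 m.
That puts it at 2.8 + 1.85 = 4.65 m from the left end.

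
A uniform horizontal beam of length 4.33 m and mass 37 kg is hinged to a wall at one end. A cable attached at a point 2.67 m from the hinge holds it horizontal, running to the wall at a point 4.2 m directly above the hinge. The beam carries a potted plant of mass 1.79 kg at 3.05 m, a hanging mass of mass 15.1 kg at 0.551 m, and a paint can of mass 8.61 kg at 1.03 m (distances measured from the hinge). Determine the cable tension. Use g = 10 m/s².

Take moments about the hinge.
Beam weight: 37 × 10 = 370 N down at 2.165 m → arm 2.165 m, τ = 370 × 2.165 = 801.1 N·m clockwise.
Potted plant: 1.79 × 10 = 17.9 N down at 3.05 m → arm 3.05 m, τ = 17.9 × 3.05 = 54.59 N·m clockwise.
Hanging mass: 15.1 × 10 = 151 N down at 0.551 m → arm 0.551 m, τ = 151 × 0.551 = 83.2 N·m clockwise.
Paint can: 8.61 × 10 = 86.1 N down at 1.03 m → arm 1.03 m, τ = 86.1 × 1.03 = 88.68 N·m clockwise.
Total clockwise load moment = 1028 N·m.
The cable tension T acts at 2.67 m; only its component perpendicular to the beam, T sinθ, produces torque. sinθ = h/√(h²+d²) = 4.2/√(4.2²+2.67²) = 0.8439.
Setting net torque to zero: T × 2.67 × 0.8439 = 1028 → T = 1028 / 2.253 = 456 N.

T ≈ 456 N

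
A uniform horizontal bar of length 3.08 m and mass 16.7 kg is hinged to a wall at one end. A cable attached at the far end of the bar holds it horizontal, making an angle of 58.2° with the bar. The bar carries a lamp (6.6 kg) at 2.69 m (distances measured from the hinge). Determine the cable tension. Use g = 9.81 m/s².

Choose the hinge as the axis so the unknown hinge reaction has zero arm there.
Beam weight: 16.7 × 9.81 = 163.8 N down at 1.54 m → arm 1.54 m, τ = 163.8 × 1.54 = 252.3 N·m clockwise.
Lamp: 6.6 × 9.81 = 64.75 N down at 2.69 m → arm 2.69 m, τ = 64.75 × 2.69 = 174.2 N·m clockwise.
Total clockwise load moment = 426.5 N·m.
The cable tension T acts at 3.08 m; only its component perpendicular to the bar, T sinθ, produces torque. sin 58.2° = 0.8499.
For rotational equilibrium, T × 3.08 × 0.8499 = 426.5, so T = 426.5 / 2.618 = 163 N.

T ≈ 163 N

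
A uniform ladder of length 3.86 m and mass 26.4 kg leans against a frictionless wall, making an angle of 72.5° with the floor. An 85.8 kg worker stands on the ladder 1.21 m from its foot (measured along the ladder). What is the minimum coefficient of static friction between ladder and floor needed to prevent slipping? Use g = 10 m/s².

Choose the foot of the ladder as the axis so the floor normal and friction both act there and drop out.
Ladder weight 26.4×10 = 264 N acts at 1.93 m along the ladder; its horizontal arm is 1.93·cos72.5° = 0.5804 m → τ = 153.2 N·m clockwise.
Worker: 85.8×10 = 858 N at 1.21 m → arm 0.3639 m → τ = 312.2 N·m clockwise.
Wall normal N acts horizontally at the top; its moment arm is the height L sinθ = 3.86·sin72.5° = 3.681 m, counterclockwise.
Στ = 0 ⇒ N × 3.681 = 465.4 ⇒ N = 126.4 N.
ΣFx = 0 ⇒ f = N_wall = 126.4 N. ΣFy = 0 ⇒ N_floor = 1122 N.
μ_min = f / N_floor = 126.4 / 1122 = 0.113.

μ_min ≈ 0.113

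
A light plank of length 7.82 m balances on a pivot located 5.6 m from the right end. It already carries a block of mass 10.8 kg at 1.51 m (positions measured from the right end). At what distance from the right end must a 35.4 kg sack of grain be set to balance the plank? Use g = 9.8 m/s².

Taking torques about the pivot (at 5.6 m from the right end):
Block: 10.8 × 9.8 = 105.8 N down at 1.51 m → arm 4.09 m, τ = 105.8 × 4.09 = 432.7 N·m clockwise.
Net moment of existing loads = 432.7 N·m clockwise.
The sack of grain weighs 35.4 × 9.8 = 346.9 N and must supply an equal counterclockwise moment, so its lever arm about the pivot is 432.7 / 346.9 = 1.25 m.
That puts it at 5.6 + 1.25 = 6.85 m from the right end.

x ≈ 6.85 m from the right end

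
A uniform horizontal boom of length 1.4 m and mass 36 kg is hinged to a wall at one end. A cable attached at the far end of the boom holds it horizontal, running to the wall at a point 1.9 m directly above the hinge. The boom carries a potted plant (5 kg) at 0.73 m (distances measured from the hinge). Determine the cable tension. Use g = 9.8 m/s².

About the hinge:
Beam weight: 36 × 9.8 = 352.8 N down at 0.7 m → arm 0.7 m, τ = 352.8 × 0.7 = 247 N·m clockwise.
Potted plant: 5 × 9.8 = 49 N down at 0.73 m → arm 0.73 m, τ = 49 × 0.73 = 35.77 N·m clockwise.
Total clockwise load moment = 282.8 N·m.
The cable tension T acts at 1.4 m; only its component perpendicular to the boom, T sinθ, produces torque. sinθ = h/√(h²+d²) = 1.9/√(1.9²+1.4²) = 0.8051.
Setting net torque to zero: T × 1.4 × 0.8051 = 282.8 → T = 282.8 / 1.127 = 251 N.

T ≈ 251 N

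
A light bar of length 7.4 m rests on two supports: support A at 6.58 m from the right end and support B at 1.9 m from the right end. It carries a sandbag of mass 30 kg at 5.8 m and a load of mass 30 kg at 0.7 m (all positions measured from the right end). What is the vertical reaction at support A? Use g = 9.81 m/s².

R_A ≈ 170 N

Take moments about support B.
Sandbag: 30 × 9.81 = 294.3 N down at 5.8 m → arm 3.9 m, τ = 294.3 × 3.9 = 1148 N·m counterclockwise.
Load: 30 × 9.81 = 294.3 N down at 0.7 m → arm 1.2 m, τ = 294.3 × 1.2 = 353.2 N·m clockwise.
Net load moment about support B = 794.8 N·m counterclockwise.
Reaction R at support A is upward at 6.58 m, arm 4.68 m → moment R × 4.68 clockwise.
For rotational equilibrium, R × 4.68 = 794.8, so R = 170 N.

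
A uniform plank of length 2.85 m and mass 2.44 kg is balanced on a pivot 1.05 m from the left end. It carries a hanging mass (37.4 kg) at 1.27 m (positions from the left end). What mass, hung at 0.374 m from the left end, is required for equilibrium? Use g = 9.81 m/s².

m ≈ 13.5 kg

About the pivot (at 1.05 m from the left end):
Beam weight: 2.44 × 9.81 = 23.94 N down at 1.425 m → arm 0.375 m, τ = 23.94 × 0.375 = 8.978 N·m clockwise.
Hanging mass: 37.4 × 9.81 = 366.9 N down at 1.27 m → arm 0.22 m, τ = 366.9 × 0.22 = 80.72 N·m clockwise.
Net moment of known loads = 89.7 N·m clockwise.
An unknown mass m at 0.374 m has arm 0.676 m; its moment is m·g·0.676 counterclockwise.
For rotational equilibrium, m × 9.81 × 0.676 = 89.7, so m = 89.7 / (9.81 × 0.676) = 13.5 kg.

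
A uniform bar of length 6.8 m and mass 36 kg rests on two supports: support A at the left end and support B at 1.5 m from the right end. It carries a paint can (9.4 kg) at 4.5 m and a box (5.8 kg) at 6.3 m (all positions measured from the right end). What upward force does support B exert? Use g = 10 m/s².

R_B ≈ 277 N

Sum moments about support A (its reaction then has zero moment arm).
Beam weight: 36 × 10 = 360 N down at 3.4 m → arm 3.4 m, τ = 360 × 3.4 = 1224 N·m clockwise.
Paint can: 9.4 × 10 = 94 N down at 4.5 m → arm 2.3 m, τ = 94 × 2.3 = 216.2 N·m clockwise.
Box: 5.8 × 10 = 58 N down at 6.3 m → arm 0.5 m, τ = 58 × 0.5 = 29 N·m clockwise.
Net load moment about support A = 1469 N·m clockwise.
Reaction R at support B is upward at 1.5 m, arm 5.3 m → moment R × 5.3 counterclockwise.
For rotational equilibrium, R × 5.3 = 1469, so R = 277 N.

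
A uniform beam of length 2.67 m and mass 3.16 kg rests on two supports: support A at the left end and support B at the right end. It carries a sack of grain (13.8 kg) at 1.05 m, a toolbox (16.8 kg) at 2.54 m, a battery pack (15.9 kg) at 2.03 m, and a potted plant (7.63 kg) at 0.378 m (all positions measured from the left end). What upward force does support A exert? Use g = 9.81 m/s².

Sum moments about support B (its reaction then has zero moment arm).
Beam weight: 3.16 × 9.81 = 31 N down at 1.335 m → arm 1.335 m, τ = 31 × 1.335 = 41.38 N·m counterclockwise.
Sack of grain: 13.8 × 9.81 = 135.4 N down at 1.05 m → arm 1.62 m, τ = 135.4 × 1.62 = 219.3 N·m counterclockwise.
Toolbox: 16.8 × 9.81 = 164.8 N down at 2.54 m → arm 0.13 m, τ = 164.8 × 0.13 = 21.42 N·m counterclockwise.
Battery pack: 15.9 × 9.81 = 156 N down at 2.03 m → arm 0.64 m, τ = 156 × 0.64 = 99.84 N·m counterclockwise.
Potted plant: 7.63 × 9.81 = 74.85 N down at 0.378 m → arm 2.292 m, τ = 74.85 × 2.292 = 171.6 N·m counterclockwise.
Net load moment about support B = 553.5 N·m counterclockwise.
Reaction R at support A is upward at 0 m, arm 2.67 m → moment R × 2.67 clockwise.
Στ = 0 ⇒ R × 2.67 = 553.5 ⇒ R = 207 N.

R_A ≈ 207 N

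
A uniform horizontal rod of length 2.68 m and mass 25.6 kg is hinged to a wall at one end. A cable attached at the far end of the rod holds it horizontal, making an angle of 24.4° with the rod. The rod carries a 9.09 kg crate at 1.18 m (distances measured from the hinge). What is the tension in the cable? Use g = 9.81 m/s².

T ≈ 399 N

Sum moments about the hinge (the unknown hinge reaction has zero arm there).
Beam weight: 25.6 × 9.81 = 251.1 N down at 1.34 m → arm 1.34 m, τ = 251.1 × 1.34 = 336.5 N·m clockwise.
Crate: 9.09 × 9.81 = 89.17 N down at 1.18 m → arm 1.18 m, τ = 89.17 × 1.18 = 105.2 N·m clockwise.
Total clockwise load moment = 441.7 N·m.
The cable tension T acts at 2.68 m; only its component perpendicular to the rod, T sinθ, produces torque. sin 24.4° = 0.4131.
Setting net torque to zero: T × 2.68 × 0.4131 = 441.7 → T = 441.7 / 1.107 = 399 N.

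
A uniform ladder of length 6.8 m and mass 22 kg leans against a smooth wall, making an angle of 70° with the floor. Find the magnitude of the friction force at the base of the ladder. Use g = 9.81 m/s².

f ≈ 39.3 N

Choose the foot of the ladder as the axis so the floor normal and friction both act there and drop out.
Ladder weight 22×9.81 = 215.8 N acts at 3.4 m along the ladder; its horizontal arm is 3.4·cos70° = 1.163 m → τ = 251 N·m clockwise.
Wall normal N acts horizontally at the top; its moment arm is the height L sinθ = 6.8·sin70° = 6.39 m, counterclockwise.
Στ = 0 ⇒ N × 6.39 = 251 ⇒ N = 39.3 N.
ΣFx = 0: friction at the foot balances the wall's push, so f = N_wall = 39.3 N.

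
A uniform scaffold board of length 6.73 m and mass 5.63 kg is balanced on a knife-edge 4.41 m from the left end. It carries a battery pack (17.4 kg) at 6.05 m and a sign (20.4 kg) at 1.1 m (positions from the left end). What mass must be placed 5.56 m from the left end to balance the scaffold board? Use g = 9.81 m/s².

About the knife-edge (at 4.41 m from the left end):
Beam weight: 5.63 × 9.81 = 55.23 N down at 3.365 m → arm 1.045 m, τ = 55.23 × 1.045 = 57.72 N·m counterclockwise.
Battery pack: 17.4 × 9.81 = 170.7 N down at 6.05 m → arm 1.64 m, τ = 170.7 × 1.64 = 279.9 N·m clockwise.
Sign: 20.4 × 9.81 = 200.1 N down at 1.1 m → arm 3.31 m, τ = 200.1 × 3.31 = 662.3 N·m counterclockwise.
Net moment of known loads = 440.1 N·m counterclockwise.
An unknown mass m at 5.56 m has arm 1.15 m; its moment is m·g·1.15 clockwise.
For rotational equilibrium, m × 9.81 × 1.15 = 440.1, so m = 440.1 / (9.81 × 1.15) = 39 kg.

m ≈ 39 kg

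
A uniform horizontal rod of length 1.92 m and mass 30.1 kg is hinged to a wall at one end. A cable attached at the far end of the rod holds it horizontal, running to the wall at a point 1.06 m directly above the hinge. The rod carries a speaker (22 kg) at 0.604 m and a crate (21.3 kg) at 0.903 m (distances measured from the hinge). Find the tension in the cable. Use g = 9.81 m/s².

Choose the hinge as the axis so the unknown hinge reaction has zero arm there.
Beam weight: 30.1 × 9.81 = 295.3 N down at 0.96 m → arm 0.96 m, τ = 295.3 × 0.96 = 283.5 N·m clockwise.
Speaker: 22 × 9.81 = 215.8 N down at 0.604 m → arm 0.604 m, τ = 215.8 × 0.604 = 130.3 N·m clockwise.
Crate: 21.3 × 9.81 = 209 N down at 0.903 m → arm 0.903 m, τ = 209 × 0.903 = 188.7 N·m clockwise.
Total clockwise load moment = 602.5 N·m.
The cable tension T acts at 1.92 m; only its component perpendicular to the rod, T sinθ, produces torque. sinθ = h/√(h²+d²) = 1.06/√(1.06²+1.92²) = 0.4833.
Στ = 0 ⇒ T × 1.92 × 0.4833 = 602.5 ⇒ T = 602.5 / 0.9279 = 649 N.

T ≈ 649 N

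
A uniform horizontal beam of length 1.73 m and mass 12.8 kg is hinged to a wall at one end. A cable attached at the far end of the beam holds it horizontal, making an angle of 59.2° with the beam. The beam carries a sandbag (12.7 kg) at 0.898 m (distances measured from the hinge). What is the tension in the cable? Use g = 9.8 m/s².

T ≈ 148 N

Taking torques about the hinge:
Beam weight: 12.8 × 9.8 = 125.4 N down at 0.865 m → arm 0.865 m, τ = 125.4 × 0.865 = 108.5 N·m clockwise.
Sandbag: 12.7 × 9.8 = 124.5 N down at 0.898 m → arm 0.898 m, τ = 124.5 × 0.898 = 111.8 N·m clockwise.
Total clockwise load moment = 220.3 N·m.
The cable tension T acts at 1.73 m; only its component perpendicular to the beam, T sinθ, produces torque. sin 59.2° = 0.859.
Στ = 0 ⇒ T × 1.73 × 0.859 = 220.3 ⇒ T = 220.3 / 1.486 = 148 N.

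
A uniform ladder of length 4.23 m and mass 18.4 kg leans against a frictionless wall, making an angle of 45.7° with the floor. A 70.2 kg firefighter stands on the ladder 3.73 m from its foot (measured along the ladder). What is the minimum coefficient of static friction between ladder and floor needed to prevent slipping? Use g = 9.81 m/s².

μ_min ≈ 0.783

Take moments about the foot of the ladder.
Ladder weight 18.4×9.81 = 180.5 N acts at 2.115 m along the ladder; its horizontal arm is 2.115·cos45.7° = 1.477 m → τ = 266.6 N·m clockwise.
Firefighter: 70.2×9.81 = 688.7 N at 3.73 m → arm 2.605 m → τ = 1794 N·m clockwise.
Wall normal N acts horizontally at the top; its moment arm is the height L sinθ = 4.23·sin45.7° = 3.027 m, counterclockwise.
Balancing moments: N × 3.027 = 2061, giving N = 680.9 N.
ΣFx = 0 ⇒ f = N_wall = 680.9 N. ΣFy = 0 ⇒ N_floor = 869.2 N.
μ_min = f / N_floor = 680.9 / 869.2 = 0.783.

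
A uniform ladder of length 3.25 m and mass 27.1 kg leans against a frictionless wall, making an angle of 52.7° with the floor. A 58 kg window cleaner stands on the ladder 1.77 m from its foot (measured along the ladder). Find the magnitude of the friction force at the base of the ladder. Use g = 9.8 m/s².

f ≈ 337 N

Choose the foot of the ladder as the axis so the floor normal and friction both act there and drop out.
Ladder weight 27.1×9.8 = 265.6 N acts at 1.625 m along the ladder; its horizontal arm is 1.625·cos52.7° = 0.9847 m → τ = 261.5 N·m clockwise.
Window cleaner: 58×9.8 = 568.4 N at 1.77 m → arm 1.073 m → τ = 609.9 N·m clockwise.
Wall normal N acts horizontally at the top; its moment arm is the height L sinθ = 3.25·sin52.7° = 2.585 m, counterclockwise.
Setting net torque to zero: N × 2.585 = 871.4 → N = 337 N.
ΣFx = 0: friction at the foot balances the wall's push, so f = N_wall = 337 N.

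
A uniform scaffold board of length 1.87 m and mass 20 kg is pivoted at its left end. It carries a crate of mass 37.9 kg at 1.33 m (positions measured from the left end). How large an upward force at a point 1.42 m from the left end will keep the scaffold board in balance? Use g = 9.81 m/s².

Sum moments about the left end (the unknown pivot reaction has zero arm there).
Beam weight: 20 × 9.81 = 196.2 N down at 0.935 m → arm 0.935 m, τ = 196.2 × 0.935 = 183.4 N·m clockwise.
Crate: 37.9 × 9.81 = 371.8 N down at 1.33 m → arm 1.33 m, τ = 371.8 × 1.33 = 494.5 N·m clockwise.
Net moment of the loads = 677.9 N·m clockwise.
The upward force F acts at a point 1.42 m from the left end, arm 1.42 m, giving F × 1.42 counterclockwise.
For rotational equilibrium, F × 1.42 = 677.9, so F = 677.9 / 1.42 = 477 N.

F ≈ 477 N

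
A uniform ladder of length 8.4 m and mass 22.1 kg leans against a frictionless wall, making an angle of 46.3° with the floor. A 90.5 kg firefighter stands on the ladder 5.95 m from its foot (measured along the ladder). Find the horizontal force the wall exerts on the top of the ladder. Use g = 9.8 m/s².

Sum moments about the foot of the ladder (the floor normal and friction both act there and drop out).
Ladder weight 22.1×9.8 = 216.6 N acts at 4.2 m along the ladder; its horizontal arm is 4.2·cos46.3° = 2.902 m → τ = 628.6 N·m clockwise.
Firefighter: 90.5×9.8 = 886.9 N at 5.95 m → arm 4.111 m → τ = 3646 N·m clockwise.
Wall normal N acts horizontally at the top; its moment arm is the height L sinθ = 8.4·sin46.3° = 6.073 m, counterclockwise.
Setting net torque to zero: N × 6.073 = 4275 → N = 704 N.

N_wall ≈ 704 N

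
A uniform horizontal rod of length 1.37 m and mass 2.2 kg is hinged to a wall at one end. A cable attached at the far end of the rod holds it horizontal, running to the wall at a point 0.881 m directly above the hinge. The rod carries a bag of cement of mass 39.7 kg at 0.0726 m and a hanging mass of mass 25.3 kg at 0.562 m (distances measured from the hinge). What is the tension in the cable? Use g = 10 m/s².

Choose the hinge as the axis so the unknown hinge reaction has zero arm there.
Beam weight: 2.2 × 10 = 22 N down at 0.685 m → arm 0.685 m, τ = 22 × 0.685 = 15.07 N·m clockwise.
Bag of cement: 39.7 × 10 = 397 N down at 0.0726 m → arm 0.0726 m, τ = 397 × 0.0726 = 28.82 N·m clockwise.
Hanging mass: 25.3 × 10 = 253 N down at 0.562 m → arm 0.562 m, τ = 253 × 0.562 = 142.2 N·m clockwise.
Total clockwise load moment = 186.1 N·m.
The cable tension T acts at 1.37 m; only its component perpendicular to the rod, T sinθ, produces torque. sinθ = h/√(h²+d²) = 0.881/√(0.881²+1.37²) = 0.5409.
Στ = 0 ⇒ T × 1.37 × 0.5409 = 186.1 ⇒ T = 186.1 / 0.741 = 251 N.

T ≈ 251 N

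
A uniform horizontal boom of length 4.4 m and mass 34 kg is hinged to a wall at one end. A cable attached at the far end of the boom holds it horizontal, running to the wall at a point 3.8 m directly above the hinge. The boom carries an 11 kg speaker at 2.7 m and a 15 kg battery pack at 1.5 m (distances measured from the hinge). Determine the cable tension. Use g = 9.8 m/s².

About the hinge:
Beam weight: 34 × 9.8 = 333.2 N down at 2.2 m → arm 2.2 m, τ = 333.2 × 2.2 = 733 N·m clockwise.
Speaker: 11 × 9.8 = 107.8 N down at 2.7 m → arm 2.7 m, τ = 107.8 × 2.7 = 291.1 N·m clockwise.
Battery pack: 15 × 9.8 = 147 N down at 1.5 m → arm 1.5 m, τ = 147 × 1.5 = 220.5 N·m clockwise.
Total clockwise load moment = 1245 N·m.
The cable tension T acts at 4.4 m; only its component perpendicular to the boom, T sinθ, produces torque. sinθ = h/√(h²+d²) = 3.8/√(3.8²+4.4²) = 0.6536.
Balancing moments: T × 4.4 × 0.6536 = 1245, giving T = 1245 / 2.876 = 433 N.

T ≈ 433 N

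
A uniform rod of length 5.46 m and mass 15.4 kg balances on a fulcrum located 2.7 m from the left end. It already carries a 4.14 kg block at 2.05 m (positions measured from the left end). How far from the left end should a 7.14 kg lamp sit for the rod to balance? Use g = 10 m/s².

x ≈ 3.01 m from the left end

Take moments about the fulcrum (at 2.7 m from the left end).
Beam weight: 15.4 × 10 = 154 N down at 2.73 m → arm 0.03 m, τ = 154 × 0.03 = 4.62 N·m clockwise.
Block: 4.14 × 10 = 41.4 N down at 2.05 m → arm 0.65 m, τ = 41.4 × 0.65 = 26.91 N·m counterclockwise.
Net moment of existing loads = 22.29 N·m counterclockwise.
The lamp weighs 7.14 × 10 = 71.4 N and must supply an equal clockwise moment, so its lever arm about the fulcrum is 22.29 / 71.4 = 0.312 m.
That puts it at 2.7 + 0.312 = 3.01 m from the left end.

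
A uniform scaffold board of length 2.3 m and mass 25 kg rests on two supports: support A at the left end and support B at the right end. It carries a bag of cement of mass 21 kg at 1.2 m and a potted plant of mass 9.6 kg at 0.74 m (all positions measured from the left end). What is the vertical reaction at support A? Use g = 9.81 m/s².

R_A ≈ 285 N

Take moments about support B.
Beam weight: 25 × 9.81 = 245.2 N down at 1.15 m → arm 1.15 m, τ = 245.2 × 1.15 = 282 N·m counterclockwise.
Bag of cement: 21 × 9.81 = 206 N down at 1.2 m → arm 1.1 m, τ = 206 × 1.1 = 226.6 N·m counterclockwise.
Potted plant: 9.6 × 9.81 = 94.18 N down at 0.74 m → arm 1.56 m, τ = 94.18 × 1.56 = 146.9 N·m counterclockwise.
Net load moment about support B = 655.5 N·m counterclockwise.
Reaction R at support A is upward at 0 m, arm 2.3 m → moment R × 2.3 clockwise.
Στ = 0 ⇒ R × 2.3 = 655.5 ⇒ R = 285 N.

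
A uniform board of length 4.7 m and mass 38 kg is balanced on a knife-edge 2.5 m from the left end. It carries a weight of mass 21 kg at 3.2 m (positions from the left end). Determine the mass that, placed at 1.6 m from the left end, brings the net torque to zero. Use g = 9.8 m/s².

About the knife-edge (at 2.5 m from the left end):
Beam weight: 38 × 9.8 = 372.4 N down at 2.35 m → arm 0.15 m, τ = 372.4 × 0.15 = 55.86 N·m counterclockwise.
Weight: 21 × 9.8 = 205.8 N down at 3.2 m → arm 0.7 m, τ = 205.8 × 0.7 = 144.1 N·m clockwise.
Net moment of known loads = 88.24 N·m clockwise.
An unknown mass m at 1.6 m has arm 0.9 m; its moment is m·g·0.9 counterclockwise.
For rotational equilibrium, m × 9.8 × 0.9 = 88.24, so m = 88.24 / (9.8 × 0.9) = 10 kg.

m ≈ 10 kg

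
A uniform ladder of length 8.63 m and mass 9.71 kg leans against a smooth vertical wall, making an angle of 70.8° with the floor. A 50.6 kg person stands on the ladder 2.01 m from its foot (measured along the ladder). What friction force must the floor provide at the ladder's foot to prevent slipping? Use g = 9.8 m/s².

Take moments about the foot of the ladder.
Ladder weight 9.71×9.8 = 95.16 N acts at 4.315 m along the ladder; its horizontal arm is 4.315·cos70.8° = 1.419 m → τ = 135 N·m clockwise.
Person: 50.6×9.8 = 495.9 N at 2.01 m → arm 0.661 m → τ = 327.8 N·m clockwise.
Wall normal N acts horizontally at the top; its moment arm is the height L sinθ = 8.63·sin70.8° = 8.15 m, counterclockwise.
Στ = 0 ⇒ N × 8.15 = 462.8 ⇒ N = 56.8 N.
ΣFx = 0: friction at the foot balances the wall's push, so f = N_wall = 56.8 N.

f ≈ 56.8 N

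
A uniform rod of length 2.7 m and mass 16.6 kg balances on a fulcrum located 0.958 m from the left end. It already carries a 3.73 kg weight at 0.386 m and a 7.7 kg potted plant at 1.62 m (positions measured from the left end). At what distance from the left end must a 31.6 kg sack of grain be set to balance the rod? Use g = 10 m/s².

x ≈ 0.658 m from the left end

About the fulcrum (at 0.958 m from the left end):
Beam weight: 16.6 × 10 = 166 N down at 1.35 m → arm 0.392 m, τ = 166 × 0.392 = 65.07 N·m clockwise.
Weight: 3.73 × 10 = 37.3 N down at 0.386 m → arm 0.572 m, τ = 37.3 × 0.572 = 21.34 N·m counterclockwise.
Potted plant: 7.7 × 10 = 77 N down at 1.62 m → arm 0.662 m, τ = 77 × 0.662 = 50.97 N·m clockwise.
Net moment of existing loads = 94.7 N·m clockwise.
The sack of grain weighs 31.6 × 10 = 316 N and must supply an equal counterclockwise moment, so its lever arm about the fulcrum is 94.7 / 316 = 0.3 m.
That puts it at 0.958 − 0.3 = 0.658 m from the left end.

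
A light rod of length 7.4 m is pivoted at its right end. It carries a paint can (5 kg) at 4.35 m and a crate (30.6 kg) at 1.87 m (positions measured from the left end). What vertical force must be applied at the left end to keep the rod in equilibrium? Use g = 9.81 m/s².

Take moments about the right end.
Paint can: 5 × 9.81 = 49.05 N down at 4.35 m → arm 3.05 m, τ = 49.05 × 3.05 = 149.6 N·m counterclockwise.
Crate: 30.6 × 9.81 = 300.2 N down at 1.87 m → arm 5.53 m, τ = 300.2 × 5.53 = 1660 N·m counterclockwise.
Net moment of the loads = 1810 N·m counterclockwise.
The upward force F acts at the left end, arm 7.4 m, giving F × 7.4 clockwise.
Balancing moments: F × 7.4 = 1810, giving F = 1810 / 7.4 = 245 N.

F ≈ 245 N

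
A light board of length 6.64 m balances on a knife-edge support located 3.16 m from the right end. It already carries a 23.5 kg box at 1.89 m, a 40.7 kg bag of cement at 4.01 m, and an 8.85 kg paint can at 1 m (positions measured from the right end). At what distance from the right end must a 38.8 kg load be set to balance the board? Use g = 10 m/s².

x ≈ 3.53 m from the right end

Sum moments about the knife-edge support (at 3.16 m from the right end) (the support reaction has zero arm there).
Box: 23.5 × 10 = 235 N down at 1.89 m → arm 1.27 m, τ = 235 × 1.27 = 298.4 N·m clockwise.
Bag of cement: 40.7 × 10 = 407 N down at 4.01 m → arm 0.85 m, τ = 407 × 0.85 = 345.9 N·m counterclockwise.
Paint can: 8.85 × 10 = 88.5 N down at 1 m → arm 2.16 m, τ = 88.5 × 2.16 = 191.2 N·m clockwise.
Net moment of existing loads = 143.7 N·m clockwise.
The load weighs 38.8 × 10 = 388 N and must supply an equal counterclockwise moment, so its lever arm about the knife-edge support is 143.7 / 388 = 0.37 m.
That puts it at 3.16 + 0.37 = 3.53 m from the right end.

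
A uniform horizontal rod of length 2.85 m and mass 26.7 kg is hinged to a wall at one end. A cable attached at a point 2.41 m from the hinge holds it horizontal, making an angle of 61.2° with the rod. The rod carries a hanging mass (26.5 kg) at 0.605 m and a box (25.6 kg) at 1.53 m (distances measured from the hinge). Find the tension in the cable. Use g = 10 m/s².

T ≈ 442 N

Taking torques about the hinge:
Beam weight: 26.7 × 10 = 267 N down at 1.425 m → arm 1.425 m, τ = 267 × 1.425 = 380.5 N·m clockwise.
Hanging mass: 26.5 × 10 = 265 N down at 0.605 m → arm 0.605 m, τ = 265 × 0.605 = 160.3 N·m clockwise.
Box: 25.6 × 10 = 256 N down at 1.53 m → arm 1.53 m, τ = 256 × 1.53 = 391.7 N·m clockwise.
Total clockwise load moment = 932.5 N·m.
The cable tension T acts at 2.41 m; only its component perpendicular to the rod, T sinθ, produces torque. sin 61.2° = 0.8763.
Setting net torque to zero: T × 2.41 × 0.8763 = 932.5 → T = 932.5 / 2.112 = 442 N.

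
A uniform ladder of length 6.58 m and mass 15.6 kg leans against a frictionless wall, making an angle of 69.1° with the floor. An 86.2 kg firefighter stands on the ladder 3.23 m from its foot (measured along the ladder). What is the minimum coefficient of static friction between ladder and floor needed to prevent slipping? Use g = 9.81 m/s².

About the foot of the ladder:
Ladder weight 15.6×9.81 = 153 N acts at 3.29 m along the ladder; its horizontal arm is 3.29·cos69.1° = 1.174 m → τ = 179.6 N·m clockwise.
Firefighter: 86.2×9.81 = 845.6 N at 3.23 m → arm 1.152 m → τ = 974.1 N·m clockwise.
Wall normal N acts horizontally at the top; its moment arm is the height L sinθ = 6.58·sin69.1° = 6.147 m, counterclockwise.
Setting net torque to zero: N × 6.147 = 1154 → N = 187.7 N.
ΣFx = 0 ⇒ f = N_wall = 187.7 N. ΣFy = 0 ⇒ N_floor = 998.6 N.
μ_min = f / N_floor = 187.7 / 998.6 = 0.188.

μ_min ≈ 0.188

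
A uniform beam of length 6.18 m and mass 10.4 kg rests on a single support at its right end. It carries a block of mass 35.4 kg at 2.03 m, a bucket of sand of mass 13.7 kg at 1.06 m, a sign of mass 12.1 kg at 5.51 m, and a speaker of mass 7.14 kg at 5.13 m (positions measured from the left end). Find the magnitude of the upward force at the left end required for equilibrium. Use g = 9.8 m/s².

F ≈ 420 N

Sum moments about the right end (the unknown pivot reaction has zero arm there).
Beam weight: 10.4 × 9.8 = 101.9 N down at 3.09 m → arm 3.09 m, τ = 101.9 × 3.09 = 314.9 N·m counterclockwise.
Block: 35.4 × 9.8 = 346.9 N down at 2.03 m → arm 4.15 m, τ = 346.9 × 4.15 = 1440 N·m counterclockwise.
Bucket of sand: 13.7 × 9.8 = 134.3 N down at 1.06 m → arm 5.12 m, τ = 134.3 × 5.12 = 687.6 N·m counterclockwise.
Sign: 12.1 × 9.8 = 118.6 N down at 5.51 m → arm 0.67 m, τ = 118.6 × 0.67 = 79.46 N·m counterclockwise.
Speaker: 7.14 × 9.8 = 69.97 N down at 5.13 m → arm 1.05 m, τ = 69.97 × 1.05 = 73.47 N·m counterclockwise.
Net moment of the loads = 2595 N·m counterclockwise.
The upward force F acts at the left end, arm 6.18 m, giving F × 6.18 clockwise.
Balancing moments: F × 6.18 = 2595, giving F = 2595 / 6.18 = 420 N.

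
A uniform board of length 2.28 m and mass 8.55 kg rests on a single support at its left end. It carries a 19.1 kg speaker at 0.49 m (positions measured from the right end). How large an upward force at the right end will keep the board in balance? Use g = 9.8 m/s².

F ≈ 189 N

Take moments about the left end.
Beam weight: 8.55 × 9.8 = 83.79 N down at 1.14 m → arm 1.14 m, τ = 83.79 × 1.14 = 95.52 N·m clockwise.
Speaker: 19.1 × 9.8 = 187.2 N down at 0.49 m → arm 1.79 m, τ = 187.2 × 1.79 = 335.1 N·m clockwise.
Net moment of the loads = 430.6 N·m clockwise.
The upward force F acts at the right end, arm 2.28 m, giving F × 2.28 counterclockwise.
For rotational equilibrium, F × 2.28 = 430.6, so F = 430.6 / 2.28 = 189 N.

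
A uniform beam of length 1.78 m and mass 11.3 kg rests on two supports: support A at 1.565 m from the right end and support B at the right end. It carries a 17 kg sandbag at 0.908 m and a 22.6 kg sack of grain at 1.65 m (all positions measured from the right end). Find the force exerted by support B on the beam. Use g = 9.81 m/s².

R_B ≈ 106 N

Sum moments about support A (its reaction then has zero moment arm).
Beam weight: 11.3 × 9.81 = 110.9 N down at 0.89 m → arm 0.675 m, τ = 110.9 × 0.675 = 74.86 N·m clockwise.
Sandbag: 17 × 9.81 = 166.8 N down at 0.908 m → arm 0.657 m, τ = 166.8 × 0.657 = 109.6 N·m clockwise.
Sack of grain: 22.6 × 9.81 = 221.7 N down at 1.65 m → arm 0.085 m, τ = 221.7 × 0.085 = 18.84 N·m counterclockwise.
Net load moment about support A = 165.6 N·m clockwise.
Reaction R at support B is upward at 0 m, arm 1.565 m → moment R × 1.565 counterclockwise.
Στ = 0 ⇒ R × 1.565 = 165.6 ⇒ R = 106 N.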